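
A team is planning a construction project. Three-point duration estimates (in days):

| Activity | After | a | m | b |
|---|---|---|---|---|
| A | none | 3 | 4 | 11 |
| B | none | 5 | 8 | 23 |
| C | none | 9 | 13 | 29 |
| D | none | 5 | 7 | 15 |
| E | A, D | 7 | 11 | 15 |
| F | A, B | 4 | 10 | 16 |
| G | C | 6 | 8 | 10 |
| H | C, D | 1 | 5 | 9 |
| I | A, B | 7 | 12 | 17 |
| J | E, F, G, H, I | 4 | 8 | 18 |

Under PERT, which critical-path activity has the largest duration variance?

te_A = (3 + 4·4 + 11)/6 = 30/6 = 5; σ²_A = ((11−3)/6)² = 1.778
te_B = (5 + 4·8 + 23)/6 = 60/6 = 10; σ²_B = ((23−5)/6)² = 9.000
te_C = (9 + 4·13 + 29)/6 = 90/6 = 15; σ²_C = ((29−9)/6)² = 11.111
te_D = (5 + 4·7 + 15)/6 = 48/6 = 8; σ²_D = ((15−5)/6)² = 2.778
te_E = (7 + 4·11 + 15)/6 = 66/6 = 11; σ²_E = ((15−7)/6)² = 1.778
te_F = (4 + 4·10 + 16)/6 = 60/6 = 10; σ²_F = ((16−4)/6)² = 4.000
te_G = (6 + 4·8 + 10)/6 = 48/6 = 8; σ²_G = ((10−6)/6)² = 0.444
te_H = (1 + 4·5 + 9)/6 = 30/6 = 5; σ²_H = ((9−1)/6)² = 1.778
te_I = (7 + 4·12 + 17)/6 = 72/6 = 12; σ²_I = ((17−7)/6)² = 2.778
te_J = (4 + 4·8 + 18)/6 = 54/6 = 9; σ²_J = ((18−4)/6)² = 5.444

Forward pass:
ES_A = 0; EF_A = 5
ES_B = 0; EF_B = 10
ES_C = 0; EF_C = 15
ES_D = 0; EF_D = 8
ES_E = max(EF_A=5, EF_D=8) = 8; EF_E = 8+11 = 19
ES_F = max(EF_A=5, EF_B=10) = 10; EF_F = 10+10 = 20
ES_G = 15; EF_G = 15+8 = 23
ES_H = max(EF_C=15, EF_D=8) = 15; EF_H = 15+5 = 20
ES_I = max(EF_A=5, EF_B=10) = 10; EF_I = 10+12 = 22
ES_J = max(EF_E=19, EF_F=20, EF_G=23, EF_H=20, EF_I=22) = 23; EF_J = 23+9 = 32
Expected project duration μ = 32 days. Critical path: C → G → J.

Variances on critical path: σ²_C=11.111, σ²_G=0.444, σ²_J=5.444.
Largest is σ²_C = 11.111.

C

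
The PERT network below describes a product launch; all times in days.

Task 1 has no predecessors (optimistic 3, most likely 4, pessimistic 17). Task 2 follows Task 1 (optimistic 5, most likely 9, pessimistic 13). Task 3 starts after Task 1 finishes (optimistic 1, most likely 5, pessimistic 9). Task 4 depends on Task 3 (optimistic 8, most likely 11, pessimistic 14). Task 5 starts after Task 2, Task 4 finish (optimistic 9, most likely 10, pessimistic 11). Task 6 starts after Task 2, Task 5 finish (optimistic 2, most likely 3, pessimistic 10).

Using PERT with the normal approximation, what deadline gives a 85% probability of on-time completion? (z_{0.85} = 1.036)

39.3 days

te_Task 1 = (3 + 4·4 + 17)/6 = 36/6 = 6; σ²_Task 1 = ((17−3)/6)² = 5.444
te_Task 2 = (5 + 4·9 + 13)/6 = 54/6 = 9; σ²_Task 2 = ((13−5)/6)² = 1.778
te_Task 3 = (1 + 4·5 + 9)/6 = 30/6 = 5; σ²_Task 3 = ((9−1)/6)² = 1.778
te_Task 4 = (8 + 4·11 + 14)/6 = 66/6 = 11; σ²_Task 4 = ((14−8)/6)² = 1.000
te_Task 5 = (9 + 4·10 + 11)/6 = 60/6 = 10; σ²_Task 5 = ((11−9)/6)² = 0.111
te_Task 6 = (2 + 4·3 + 10)/6 = 24/6 = 4; σ²_Task 6 = ((10−2)/6)² = 1.778

Forward pass:
ES_Task 1 = 0; EF_Task 1 = 6
ES_Task 2 = 6; EF_Task 2 = 6+9 = 15
ES_Task 3 = 6; EF_Task 3 = 6+5 = 11
ES_Task 4 = 11; EF_Task 4 = 11+11 = 22
ES_Task 5 = max(EF_Task 2=15, EF_Task 4=22) = 22; EF_Task 5 = 22+10 = 32
ES_Task 6 = max(EF_Task 2=15, EF_Task 5=32) = 32; EF_Task 6 = 32+4 = 36
Expected project duration μ = 36 days. Critical path: Task 1 → Task 3 → Task 4 → Task 5 → Task 6.

Variance along critical path = 5.444 + 1.778 + 1.000 + 0.111 + 1.778 = 10.111; σ = 3.180 days.
D = μ + z·σ = 36 + 1.036·3.180 = 39.3 days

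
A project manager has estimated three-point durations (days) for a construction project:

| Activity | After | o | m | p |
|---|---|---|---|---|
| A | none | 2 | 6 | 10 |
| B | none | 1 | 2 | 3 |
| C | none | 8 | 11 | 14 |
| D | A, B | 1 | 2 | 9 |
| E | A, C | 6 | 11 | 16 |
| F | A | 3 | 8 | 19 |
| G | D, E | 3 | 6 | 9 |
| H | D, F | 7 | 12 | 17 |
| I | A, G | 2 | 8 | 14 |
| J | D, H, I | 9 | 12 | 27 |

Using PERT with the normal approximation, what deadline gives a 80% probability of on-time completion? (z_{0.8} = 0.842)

te_A = (2 + 4·6 + 10)/6 = 36/6 = 6; σ²_A = ((10−2)/6)² = 1.778
te_B = (1 + 4·2 + 3)/6 = 12/6 = 2; σ²_B = ((3−1)/6)² = 0.111
te_C = (8 + 4·11 + 14)/6 = 66/6 = 11; σ²_C = ((14−8)/6)² = 1.000
te_D = (1 + 4·2 + 9)/6 = 18/6 = 3; σ²_D = ((9−1)/6)² = 1.778
te_E = (6 + 4·11 + 16)/6 = 66/6 = 11; σ²_E = ((16−6)/6)² = 2.778
te_F = (3 + 4·8 + 19)/6 = 54/6 = 9; σ²_F = ((19−3)/6)² = 7.111
te_G = (3 + 4·6 + 9)/6 = 36/6 = 6; σ²_G = ((9−3)/6)² = 1.000
te_H = (7 + 4·12 + 17)/6 = 72/6 = 12; σ²_H = ((17−7)/6)² = 2.778
te_I = (2 + 4·8 + 14)/6 = 48/6 = 8; σ²_I = ((14−2)/6)² = 4.000
te_J = (9 + 4·12 + 27)/6 = 84/6 = 14; σ²_J = ((27−9)/6)² = 9.000

Forward pass:
ES_A = 0; EF_A = 6
ES_B = 0; EF_B = 2
ES_C = 0; EF_C = 11
ES_D = max(EF_A=6, EF_B=2) = 6; EF_D = 6+3 = 9
ES_E = max(EF_A=6, EF_C=11) = 11; EF_E = 11+11 = 22
ES_F = 6; EF_F = 6+9 = 15
ES_G = max(EF_D=9, EF_E=22) = 22; EF_G = 22+6 = 28
ES_H = max(EF_D=9, EF_F=15) = 15; EF_H = 15+12 = 27
ES_I = max(EF_A=6, EF_G=28) = 28; EF_I = 28+8 = 36
ES_J = max(EF_D=9, EF_H=27, EF_I=36) = 36; EF_J = 36+14 = 50
Expected project duration μ = 50 days. Critical path: C → E → G → I → J.

Variance along critical path = 1.000 + 2.778 + 1.000 + 4.000 + 9.000 = 17.778; σ = 4.216 days.
D = μ + z·σ = 50 + 0.842·4.216 = 53.6 days

53.6 days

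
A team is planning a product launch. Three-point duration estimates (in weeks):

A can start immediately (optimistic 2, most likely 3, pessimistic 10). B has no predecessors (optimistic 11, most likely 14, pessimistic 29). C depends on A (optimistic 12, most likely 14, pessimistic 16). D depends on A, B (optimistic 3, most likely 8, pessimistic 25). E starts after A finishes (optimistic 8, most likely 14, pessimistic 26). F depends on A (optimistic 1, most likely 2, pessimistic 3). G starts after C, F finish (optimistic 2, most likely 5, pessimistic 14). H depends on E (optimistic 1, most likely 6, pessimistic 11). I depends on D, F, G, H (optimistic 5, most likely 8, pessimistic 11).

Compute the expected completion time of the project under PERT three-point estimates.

34 weeks

te_A = (2 + 4·3 + 10)/6 = 24/6 = 4
te_B = (11 + 4·14 + 29)/6 = 96/6 = 16
te_C = (12 + 4·14 + 16)/6 = 84/6 = 14
te_D = (3 + 4·8 + 25)/6 = 60/6 = 10
te_E = (8 + 4·14 + 26)/6 = 90/6 = 15
te_F = (1 + 4·2 + 3)/6 = 12/6 = 2
te_G = (2 + 4·5 + 14)/6 = 36/6 = 6
te_H = (1 + 4·6 + 11)/6 = 36/6 = 6
te_I = (5 + 4·8 + 11)/6 = 48/6 = 8

Forward pass:
ES_A = 0; EF_A = 4
ES_B = 0; EF_B = 16
ES_C = 4; EF_C = 4+14 = 18
ES_D = max(EF_A=4, EF_B=16) = 16; EF_D = 16+10 = 26
ES_E = 4; EF_E = 4+15 = 19
ES_F = 4; EF_F = 4+2 = 6
ES_G = max(EF_C=18, EF_F=6) = 18; EF_G = 18+6 = 24
ES_H = 19; EF_H = 19+6 = 25
ES_I = max(EF_D=26, EF_F=6, EF_G=24, EF_H=25) = 26; EF_I = 26+8 = 34
Expected project duration μ = 34 weeks. Critical path: B → D → I.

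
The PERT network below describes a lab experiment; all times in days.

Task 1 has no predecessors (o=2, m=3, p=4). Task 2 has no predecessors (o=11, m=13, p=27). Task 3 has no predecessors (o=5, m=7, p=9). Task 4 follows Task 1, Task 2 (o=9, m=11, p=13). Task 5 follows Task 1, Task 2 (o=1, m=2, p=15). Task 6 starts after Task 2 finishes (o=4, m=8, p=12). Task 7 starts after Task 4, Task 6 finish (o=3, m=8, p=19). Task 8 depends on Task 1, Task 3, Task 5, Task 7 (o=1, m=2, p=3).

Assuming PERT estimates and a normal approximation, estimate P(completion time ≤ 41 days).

te_Task 1 = (2 + 4·3 + 4)/6 = 18/6 = 3; σ²_Task 1 = ((4−2)/6)² = 0.111
te_Task 2 = (11 + 4·13 + 27)/6 = 90/6 = 15; σ²_Task 2 = ((27−11)/6)² = 7.111
te_Task 3 = (5 + 4·7 + 9)/6 = 42/6 = 7; σ²_Task 3 = ((9−5)/6)² = 0.444
te_Task 4 = (9 + 4·11 + 13)/6 = 66/6 = 11; σ²_Task 4 = ((13−9)/6)² = 0.444
te_Task 5 = (1 + 4·2 + 15)/6 = 24/6 = 4; σ²_Task 5 = ((15−1)/6)² = 5.444
te_Task 6 = (4 + 4·8 + 12)/6 = 48/6 = 8; σ²_Task 6 = ((12−4)/6)² = 1.778
te_Task 7 = (3 + 4·8 + 19)/6 = 54/6 = 9; σ²_Task 7 = ((19−3)/6)² = 7.111
te_Task 8 = (1 + 4·2 + 3)/6 = 12/6 = 2; σ²_Task 8 = ((3−1)/6)² = 0.111

Forward pass:
ES_Task 1 = 0; EF_Task 1 = 3
ES_Task 2 = 0; EF_Task 2 = 15
ES_Task 3 = 0; EF_Task 3 = 7
ES_Task 4 = max(EF_Task 1=3, EF_Task 2=15) = 15; EF_Task 4 = 15+11 = 26
ES_Task 5 = max(EF_Task 1=3, EF_Task 2=15) = 15; EF_Task 5 = 15+4 = 19
ES_Task 6 = 15; EF_Task 6 = 15+8 = 23
ES_Task 7 = max(EF_Task 4=26, EF_Task 6=23) = 26; EF_Task 7 = 26+9 = 35
ES_Task 8 = max(EF_Task 1=3, EF_Task 3=7, EF_Task 5=19, EF_Task 7=35) = 35; EF_Task 8 = 35+2 = 37
Expected project duration μ = 37 days. Critical path: Task 2 → Task 4 → Task 7 → Task 8.

Variance along critical path = 7.111 + 0.444 + 7.111 + 0.111 = 14.778; σ = √14.778 = 3.844 days.
Z = (41 − 37) / 3.844 = 1.041
P(T ≤ 41) = Φ(1.041) ≈ 0.851

0.851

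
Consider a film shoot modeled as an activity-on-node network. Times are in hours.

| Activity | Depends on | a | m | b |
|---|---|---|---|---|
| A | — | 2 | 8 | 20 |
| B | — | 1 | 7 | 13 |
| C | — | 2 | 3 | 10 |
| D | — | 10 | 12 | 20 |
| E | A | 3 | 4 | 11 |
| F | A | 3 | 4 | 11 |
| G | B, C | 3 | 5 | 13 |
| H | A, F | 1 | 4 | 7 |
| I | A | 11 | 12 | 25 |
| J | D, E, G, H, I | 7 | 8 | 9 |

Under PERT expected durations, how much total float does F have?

te_A = (2 + 4·8 + 20)/6 = 54/6 = 9
te_B = (1 + 4·7 + 13)/6 = 42/6 = 7
te_C = (2 + 4·3 + 10)/6 = 24/6 = 4
te_D = (10 + 4·12 + 20)/6 = 78/6 = 13
te_E = (3 + 4·4 + 11)/6 = 30/6 = 5
te_F = (3 + 4·4 + 11)/6 = 30/6 = 5
te_G = (3 + 4·5 + 13)/6 = 36/6 = 6
te_H = (1 + 4·4 + 7)/6 = 24/6 = 4
te_I = (11 + 4·12 + 25)/6 = 84/6 = 14
te_J = (7 + 4·8 + 9)/6 = 48/6 = 8

Forward pass:
ES_A = 0; EF_A = 9
ES_B = 0; EF_B = 7
ES_C = 0; EF_C = 4
ES_D = 0; EF_D = 13
ES_E = 9; EF_E = 9+5 = 14
ES_F = 9; EF_F = 9+5 = 14
ES_G = max(EF_B=7, EF_C=4) = 7; EF_G = 7+6 = 13
ES_H = max(EF_A=9, EF_F=14) = 14; EF_H = 14+4 = 18
ES_I = 9; EF_I = 9+14 = 23
ES_J = max(EF_D=13, EF_E=14, EF_G=13, EF_H=18, EF_I=23) = 23; EF_J = 23+8 = 31
Expected project duration μ = 31 hours. Critical path: A → I → J.

Backward pass:
LF_J = 31; LS_J = 31−8 = 23
LF_I = LS_J = 23; LS_I = 23−14 = 9
LF_H = LS_J = 23; LS_H = 23−4 = 19
LF_G = LS_J = 23; LS_G = 23−6 = 17
LF_F = LS_H = 19; LS_F = 19−5 = 14
LF_E = LS_J = 23; LS_E = 23−5 = 18
LF_D = LS_J = 23; LS_D = 23−13 = 10
LF_C = LS_G = 17; LS_C = 17−4 = 13
LF_B = LS_G = 17; LS_B = 17−7 = 10
LF_A = min(LS_E=18, LS_F=14, LS_H=19, LS_I=9) = 9; LS_A = 9−9 = 0
Slack_F = LS_F − ES_F = 14 − 9 = 5

5 hours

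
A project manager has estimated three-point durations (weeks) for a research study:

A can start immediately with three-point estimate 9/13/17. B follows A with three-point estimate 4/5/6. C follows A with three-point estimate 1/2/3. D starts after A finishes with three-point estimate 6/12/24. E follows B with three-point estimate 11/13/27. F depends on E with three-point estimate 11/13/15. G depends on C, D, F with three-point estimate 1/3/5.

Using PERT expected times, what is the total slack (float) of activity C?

31 weeks

te_A = (9 + 4·13 + 17)/6 = 78/6 = 13
te_B = (4 + 4·5 + 6)/6 = 30/6 = 5
te_C = (1 + 4·2 + 3)/6 = 12/6 = 2
te_D = (6 + 4·12 + 24)/6 = 78/6 = 13
te_E = (11 + 4·13 + 27)/6 = 90/6 = 15
te_F = (11 + 4·13 + 15)/6 = 78/6 = 13
te_G = (1 + 4·3 + 5)/6 = 18/6 = 3

Forward pass:
ES_A = 0; EF_A = 13
ES_B = 13; EF_B = 13+5 = 18
ES_C = 13; EF_C = 13+2 = 15
ES_D = 13; EF_D = 13+13 = 26
ES_E = 18; EF_E = 18+15 = 33
ES_F = 33; EF_F = 33+13 = 46
ES_G = max(EF_C=15, EF_D=26, EF_F=46) = 46; EF_G = 46+3 = 49
Expected project duration μ = 49 weeks. Critical path: A → B → E → F → G.

Backward pass:
LF_G = 49; LS_G = 49−3 = 46
LF_F = LS_G = 46; LS_F = 46−13 = 33
LF_E = LS_F = 33; LS_E = 33−15 = 18
LF_D = LS_G = 46; LS_D = 46−13 = 33
LF_C = LS_G = 46; LS_C = 46−2 = 44
LF_B = LS_E = 18; LS_B = 18−5 = 13
LF_A = min(LS_B=13, LS_C=44, LS_D=33) = 13; LS_A = 13−13 = 0
Slack_C = LS_C − ES_C = 44 − 13 = 31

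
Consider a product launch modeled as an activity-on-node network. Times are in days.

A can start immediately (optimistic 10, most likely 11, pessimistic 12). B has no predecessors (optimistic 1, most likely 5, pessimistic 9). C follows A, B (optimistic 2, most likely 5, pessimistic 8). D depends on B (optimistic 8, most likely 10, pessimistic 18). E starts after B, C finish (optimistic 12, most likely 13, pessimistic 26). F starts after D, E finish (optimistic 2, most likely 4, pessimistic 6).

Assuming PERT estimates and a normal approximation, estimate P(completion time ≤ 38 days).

te_A = (10 + 4·11 + 12)/6 = 66/6 = 11; σ²_A = ((12−10)/6)² = 0.111
te_B = (1 + 4·5 + 9)/6 = 30/6 = 5; σ²_B = ((9−1)/6)² = 1.778
te_C = (2 + 4·5 + 8)/6 = 30/6 = 5; σ²_C = ((8−2)/6)² = 1.000
te_D = (8 + 4·10 + 18)/6 = 66/6 = 11; σ²_D = ((18−8)/6)² = 2.778
te_E = (12 + 4·13 + 26)/6 = 90/6 = 15; σ²_E = ((26−12)/6)² = 5.444
te_F = (2 + 4·4 + 6)/6 = 24/6 = 4; σ²_F = ((6−2)/6)² = 0.444

Forward pass:
ES_A = 0; EF_A = 11
ES_B = 0; EF_B = 5
ES_C = max(EF_A=11, EF_B=5) = 11; EF_C = 11+5 = 16
ES_D = 5; EF_D = 5+11 = 16
ES_E = max(EF_B=5, EF_C=16) = 16; EF_E = 16+15 = 31
ES_F = max(EF_D=16, EF_E=31) = 31; EF_F = 31+4 = 35
Expected project duration μ = 35 days. Critical path: A → C → E → F.

Variance along critical path = 0.111 + 1.000 + 5.444 + 0.444 = 7.000; σ = √7.000 = 2.646 days.
Z = (38 − 35) / 2.646 = 1.134
P(T ≤ 38) = Φ(1.134) ≈ 0.872

0.872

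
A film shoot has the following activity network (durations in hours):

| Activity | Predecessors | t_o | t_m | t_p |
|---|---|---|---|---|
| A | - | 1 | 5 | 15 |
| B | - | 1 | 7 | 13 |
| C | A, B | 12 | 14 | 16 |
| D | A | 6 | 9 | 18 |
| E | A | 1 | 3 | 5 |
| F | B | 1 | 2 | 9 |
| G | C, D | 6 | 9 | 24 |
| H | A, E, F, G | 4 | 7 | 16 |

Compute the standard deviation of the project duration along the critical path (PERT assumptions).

te_A = (1 + 4·5 + 15)/6 = 36/6 = 6; σ²_A = ((15−1)/6)² = 5.444
te_B = (1 + 4·7 + 13)/6 = 42/6 = 7; σ²_B = ((13−1)/6)² = 4.000
te_C = (12 + 4·14 + 16)/6 = 84/6 = 14; σ²_C = ((16−12)/6)² = 0.444
te_D = (6 + 4·9 + 18)/6 = 60/6 = 10; σ²_D = ((18−6)/6)² = 4.000
te_E = (1 + 4·3 + 5)/6 = 18/6 = 3; σ²_E = ((5−1)/6)² = 0.444
te_F = (1 + 4·2 + 9)/6 = 18/6 = 3; σ²_F = ((9−1)/6)² = 1.778
te_G = (6 + 4·9 + 24)/6 = 66/6 = 11; σ²_G = ((24−6)/6)² = 9.000
te_H = (4 + 4·7 + 16)/6 = 48/6 = 8; σ²_H = ((16−4)/6)² = 4.000

Forward pass:
ES_A = 0; EF_A = 6
ES_B = 0; EF_B = 7
ES_C = max(EF_A=6, EF_B=7) = 7; EF_C = 7+14 = 21
ES_D = 6; EF_D = 6+10 = 16
ES_E = 6; EF_E = 6+3 = 9
ES_F = 7; EF_F = 7+3 = 10
ES_G = max(EF_C=21, EF_D=16) = 21; EF_G = 21+11 = 32
ES_H = max(EF_A=6, EF_E=9, EF_F=10, EF_G=32) = 32; EF_H = 32+8 = 40
Expected project duration μ = 40 hours. Critical path: B → C → G → H.

Variance along critical path = 4.000 + 0.444 + 9.000 + 4.000 = 17.444
σ = √17.444 = 4.177 hours

4.18 hours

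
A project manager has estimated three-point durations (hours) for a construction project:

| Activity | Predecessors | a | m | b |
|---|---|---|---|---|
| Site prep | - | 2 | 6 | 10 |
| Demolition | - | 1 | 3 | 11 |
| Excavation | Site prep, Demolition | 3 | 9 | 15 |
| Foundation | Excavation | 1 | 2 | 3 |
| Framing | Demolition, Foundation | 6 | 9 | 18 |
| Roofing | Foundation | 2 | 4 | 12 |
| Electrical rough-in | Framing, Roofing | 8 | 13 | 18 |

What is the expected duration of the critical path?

40 hours

te_Site prep = (2 + 4·6 + 10)/6 = 36/6 = 6
te_Demolition = (1 + 4·3 + 11)/6 = 24/6 = 4
te_Excavation = (3 + 4·9 + 15)/6 = 54/6 = 9
te_Foundation = (1 + 4·2 + 3)/6 = 12/6 = 2
te_Framing = (6 + 4·9 + 18)/6 = 60/6 = 10
te_Roofing = (2 + 4·4 + 12)/6 = 30/6 = 5
te_Electrical rough-in = (8 + 4·13 + 18)/6 = 78/6 = 13

Forward pass:
ES_Site prep = 0; EF_Site prep = 6
ES_Demolition = 0; EF_Demolition = 4
ES_Excavation = max(EF_Site prep=6, EF_Demolition=4) = 6; EF_Excavation = 6+9 = 15
ES_Foundation = 15; EF_Foundation = 15+2 = 17
ES_Framing = max(EF_Demolition=4, EF_Foundation=17) = 17; EF_Framing = 17+10 = 27
ES_Roofing = 17; EF_Roofing = 17+5 = 22
ES_Electrical rough-in = max(EF_Framing=27, EF_Roofing=22) = 27; EF_Electrical rough-in = 27+13 = 40
Expected project duration μ = 40 hours. Critical path: Site prep → Excavation → Foundation → Framing → Electrical rough-in.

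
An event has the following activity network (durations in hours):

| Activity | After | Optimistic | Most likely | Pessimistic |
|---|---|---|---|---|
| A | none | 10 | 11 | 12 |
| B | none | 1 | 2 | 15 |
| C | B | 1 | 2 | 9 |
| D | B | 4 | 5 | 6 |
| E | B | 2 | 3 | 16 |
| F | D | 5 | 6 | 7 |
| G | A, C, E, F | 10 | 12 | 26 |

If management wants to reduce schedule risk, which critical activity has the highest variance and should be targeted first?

G

te_A = (10 + 4·11 + 12)/6 = 66/6 = 11; σ²_A = ((12−10)/6)² = 0.111
te_B = (1 + 4·2 + 15)/6 = 24/6 = 4; σ²_B = ((15−1)/6)² = 5.444
te_C = (1 + 4·2 + 9)/6 = 18/6 = 3; σ²_C = ((9−1)/6)² = 1.778
te_D = (4 + 4·5 + 6)/6 = 30/6 = 5; σ²_D = ((6−4)/6)² = 0.111
te_E = (2 + 4·3 + 16)/6 = 30/6 = 5; σ²_E = ((16−2)/6)² = 5.444
te_F = (5 + 4·6 + 7)/6 = 36/6 = 6; σ²_F = ((7−5)/6)² = 0.111
te_G = (10 + 4·12 + 26)/6 = 84/6 = 14; σ²_G = ((26−10)/6)² = 7.111

Forward pass:
ES_A = 0; EF_A = 11
ES_B = 0; EF_B = 4
ES_C = 4; EF_C = 4+3 = 7
ES_D = 4; EF_D = 4+5 = 9
ES_E = 4; EF_E = 4+5 = 9
ES_F = 9; EF_F = 9+6 = 15
ES_G = max(EF_A=11, EF_C=7, EF_E=9, EF_F=15) = 15; EF_G = 15+14 = 29
Expected project duration μ = 29 hours. Critical path: B → D → F → G.

Variances on critical path: σ²_B=5.444, σ²_D=0.111, σ²_F=0.111, σ²_G=7.111.
Largest is σ²_G = 7.111.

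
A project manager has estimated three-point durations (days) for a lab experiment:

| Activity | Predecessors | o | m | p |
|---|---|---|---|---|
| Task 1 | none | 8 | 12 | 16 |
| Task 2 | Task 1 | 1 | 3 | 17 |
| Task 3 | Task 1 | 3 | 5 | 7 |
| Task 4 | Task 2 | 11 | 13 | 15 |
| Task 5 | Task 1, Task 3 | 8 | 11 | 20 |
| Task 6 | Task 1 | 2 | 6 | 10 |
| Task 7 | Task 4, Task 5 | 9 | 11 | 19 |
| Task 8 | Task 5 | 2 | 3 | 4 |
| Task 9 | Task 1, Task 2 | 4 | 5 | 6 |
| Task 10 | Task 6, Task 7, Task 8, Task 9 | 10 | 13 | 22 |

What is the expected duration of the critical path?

56 days

te_Task 1 = (8 + 4·12 + 16)/6 = 72/6 = 12
te_Task 2 = (1 + 4·3 + 17)/6 = 30/6 = 5
te_Task 3 = (3 + 4·5 + 7)/6 = 30/6 = 5
te_Task 4 = (11 + 4·13 + 15)/6 = 78/6 = 13
te_Task 5 = (8 + 4·11 + 20)/6 = 72/6 = 12
te_Task 6 = (2 + 4·6 + 10)/6 = 36/6 = 6
te_Task 7 = (9 + 4·11 + 19)/6 = 72/6 = 12
te_Task 8 = (2 + 4·3 + 4)/6 = 18/6 = 3
te_Task 9 = (4 + 4·5 + 6)/6 = 30/6 = 5
te_Task 10 = (10 + 4·13 + 22)/6 = 84/6 = 14

Forward pass:
ES_Task 1 = 0; EF_Task 1 = 12
ES_Task 2 = 12; EF_Task 2 = 12+5 = 17
ES_Task 3 = 12; EF_Task 3 = 12+5 = 17
ES_Task 4 = 17; EF_Task 4 = 17+13 = 30
ES_Task 5 = max(EF_Task 1=12, EF_Task 3=17) = 17; EF_Task 5 = 17+12 = 29
ES_Task 6 = 12; EF_Task 6 = 12+6 = 18
ES_Task 7 = max(EF_Task 4=30, EF_Task 5=29) = 30; EF_Task 7 = 30+12 = 42
ES_Task 8 = 29; EF_Task 8 = 29+3 = 32
ES_Task 9 = max(EF_Task 1=12, EF_Task 2=17) = 17; EF_Task 9 = 17+5 = 22
ES_Task 10 = max(EF_Task 6=18, EF_Task 7=42, EF_Task 8=32, EF_Task 9=22) = 42; EF_Task 10 = 42+14 = 56
Expected project duration μ = 56 days. Critical path: Task 1 → Task 2 → Task 4 → Task 7 → Task 10.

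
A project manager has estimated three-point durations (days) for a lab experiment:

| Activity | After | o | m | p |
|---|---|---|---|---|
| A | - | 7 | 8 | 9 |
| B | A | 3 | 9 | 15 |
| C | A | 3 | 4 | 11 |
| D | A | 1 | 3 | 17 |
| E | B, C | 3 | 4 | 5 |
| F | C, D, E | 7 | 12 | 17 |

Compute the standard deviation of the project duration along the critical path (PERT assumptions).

te_A = (7 + 4·8 + 9)/6 = 48/6 = 8; σ²_A = ((9−7)/6)² = 0.111
te_B = (3 + 4·9 + 15)/6 = 54/6 = 9; σ²_B = ((15−3)/6)² = 4.000
te_C = (3 + 4·4 + 11)/6 = 30/6 = 5; σ²_C = ((11−3)/6)² = 1.778
te_D = (1 + 4·3 + 17)/6 = 30/6 = 5; σ²_D = ((17−1)/6)² = 7.111
te_E = (3 + 4·4 + 5)/6 = 24/6 = 4; σ²_E = ((5−3)/6)² = 0.111
te_F = (7 + 4·12 + 17)/6 = 72/6 = 12; σ²_F = ((17−7)/6)² = 2.778

Forward pass:
ES_A = 0; EF_A = 8
ES_B = 8; EF_B = 8+9 = 17
ES_C = 8; EF_C = 8+5 = 13
ES_D = 8; EF_D = 8+5 = 13
ES_E = max(EF_B=17, EF_C=13) = 17; EF_E = 17+4 = 21
ES_F = max(EF_C=13, EF_D=13, EF_E=21) = 21; EF_F = 21+12 = 33
Expected project duration μ = 33 days. Critical path: A → B → E → F.

Variance along critical path = 0.111 + 4.000 + 0.111 + 2.778 = 7.000
σ = √7.000 = 2.646 days

2.65 days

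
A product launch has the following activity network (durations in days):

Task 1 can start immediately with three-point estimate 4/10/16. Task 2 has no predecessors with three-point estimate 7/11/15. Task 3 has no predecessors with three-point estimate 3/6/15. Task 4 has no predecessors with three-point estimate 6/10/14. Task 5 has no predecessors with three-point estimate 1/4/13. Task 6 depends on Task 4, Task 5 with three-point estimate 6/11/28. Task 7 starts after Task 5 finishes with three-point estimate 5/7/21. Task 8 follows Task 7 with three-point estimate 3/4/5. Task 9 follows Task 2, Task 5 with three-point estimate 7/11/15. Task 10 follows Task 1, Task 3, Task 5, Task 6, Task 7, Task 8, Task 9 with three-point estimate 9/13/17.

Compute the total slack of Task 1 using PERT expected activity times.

te_Task 1 = (4 + 4·10 + 16)/6 = 60/6 = 10
te_Task 2 = (7 + 4·11 + 15)/6 = 66/6 = 11
te_Task 3 = (3 + 4·6 + 15)/6 = 42/6 = 7
te_Task 4 = (6 + 4·10 + 14)/6 = 60/6 = 10
te_Task 5 = (1 + 4·4 + 13)/6 = 30/6 = 5
te_Task 6 = (6 + 4·11 + 28)/6 = 78/6 = 13
te_Task 7 = (5 + 4·7 + 21)/6 = 54/6 = 9
te_Task 8 = (3 + 4·4 + 5)/6 = 24/6 = 4
te_Task 9 = (7 + 4·11 + 15)/6 = 66/6 = 11
te_Task 10 = (9 + 4·13 + 17)/6 = 78/6 = 13

Forward pass:
ES_Task 1 = 0; EF_Task 1 = 10
ES_Task 2 = 0; EF_Task 2 = 11
ES_Task 3 = 0; EF_Task 3 = 7
ES_Task 4 = 0; EF_Task 4 = 10
ES_Task 5 = 0; EF_Task 5 = 5
ES_Task 6 = max(EF_Task 4=10, EF_Task 5=5) = 10; EF_Task 6 = 10+13 = 23
ES_Task 7 = 5; EF_Task 7 = 5+9 = 14
ES_Task 8 = 14; EF_Task 8 = 14+4 = 18
ES_Task 9 = max(EF_Task 2=11, EF_Task 5=5) = 11; EF_Task 9 = 11+11 = 22
ES_Task 10 = max(EF_Task 1=10, EF_Task 3=7, EF_Task 5=5, EF_Task 6=23, EF_Task 7=14, EF_Task 8=18, EF_Task 9=22) = 23; EF_Task 10 = 23+13 = 36
Expected project duration μ = 36 days. Critical path: Task 4 → Task 6 → Task 10.

Backward pass:
LF_Task 10 = 36; LS_Task 10 = 36−13 = 23
LF_Task 9 = LS_Task 10 = 23; LS_Task 9 = 23−11 = 12
LF_Task 8 = LS_Task 10 = 23; LS_Task 8 = 23−4 = 19
LF_Task 7 = min(LS_Task 8=19, LS_Task 10=23) = 19; LS_Task 7 = 19−9 = 10
LF_Task 6 = LS_Task 10 = 23; LS_Task 6 = 23−13 = 10
LF_Task 5 = min(LS_Task 6=10, LS_Task 7=10, LS_Task 9=12, LS_Task 10=23) = 10; LS_Task 5 = 10−5 = 5
LF_Task 4 = LS_Task 6 = 10; LS_Task 4 = 10−10 = 0
LF_Task 3 = LS_Task 10 = 23; LS_Task 3 = 23−7 = 16
LF_Task 2 = LS_Task 9 = 12; LS_Task 2 = 12−11 = 1
LF_Task 1 = LS_Task 10 = 23; LS_Task 1 = 23−10 = 13
Slack_Task 1 = LS_Task 1 − ES_Task 1 = 13 − 0 = 13

13 days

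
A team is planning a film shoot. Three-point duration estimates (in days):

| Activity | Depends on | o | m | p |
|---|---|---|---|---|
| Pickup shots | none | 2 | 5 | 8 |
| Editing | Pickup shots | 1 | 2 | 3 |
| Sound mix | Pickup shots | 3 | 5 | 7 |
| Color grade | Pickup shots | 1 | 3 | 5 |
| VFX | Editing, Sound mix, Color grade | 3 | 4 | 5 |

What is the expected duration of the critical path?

te_Pickup shots = (2 + 4·5 + 8)/6 = 30/6 = 5
te_Editing = (1 + 4·2 + 3)/6 = 12/6 = 2
te_Sound mix = (3 + 4·5 + 7)/6 = 30/6 = 5
te_Color grade = (1 + 4·3 + 5)/6 = 18/6 = 3
te_VFX = (3 + 4·4 + 5)/6 = 24/6 = 4

Forward pass:
ES_Pickup shots = 0; EF_Pickup shots = 5
ES_Editing = 5; EF_Editing = 5+2 = 7
ES_Sound mix = 5; EF_Sound mix = 5+5 = 10
ES_Color grade = 5; EF_Color grade = 5+3 = 8
ES_VFX = max(EF_Editing=7, EF_Sound mix=10, EF_Color grade=8) = 10; EF_VFX = 10+4 = 14
Expected project duration μ = 14 days. Critical path: Pickup shots → Sound mix → VFX.

14 days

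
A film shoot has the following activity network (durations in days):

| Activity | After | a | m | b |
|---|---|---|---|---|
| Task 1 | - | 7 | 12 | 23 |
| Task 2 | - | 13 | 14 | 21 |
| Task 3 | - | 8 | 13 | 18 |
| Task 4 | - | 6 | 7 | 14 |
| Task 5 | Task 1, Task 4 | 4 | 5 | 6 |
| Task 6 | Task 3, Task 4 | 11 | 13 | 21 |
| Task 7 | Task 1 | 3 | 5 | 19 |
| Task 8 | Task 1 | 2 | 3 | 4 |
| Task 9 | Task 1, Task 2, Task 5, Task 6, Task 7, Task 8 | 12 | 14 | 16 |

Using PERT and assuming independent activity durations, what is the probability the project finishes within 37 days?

te_Task 1 = (7 + 4·12 + 23)/6 = 78/6 = 13; σ²_Task 1 = ((23−7)/6)² = 7.111
te_Task 2 = (13 + 4·14 + 21)/6 = 90/6 = 15; σ²_Task 2 = ((21−13)/6)² = 1.778
te_Task 3 = (8 + 4·13 + 18)/6 = 78/6 = 13; σ²_Task 3 = ((18−8)/6)² = 2.778
te_Task 4 = (6 + 4·7 + 14)/6 = 48/6 = 8; σ²_Task 4 = ((14−6)/6)² = 1.778
te_Task 5 = (4 + 4·5 + 6)/6 = 30/6 = 5; σ²_Task 5 = ((6−4)/6)² = 0.111
te_Task 6 = (11 + 4·13 + 21)/6 = 84/6 = 14; σ²_Task 6 = ((21−11)/6)² = 2.778
te_Task 7 = (3 + 4·5 + 19)/6 = 42/6 = 7; σ²_Task 7 = ((19−3)/6)² = 7.111
te_Task 8 = (2 + 4·3 + 4)/6 = 18/6 = 3; σ²_Task 8 = ((4−2)/6)² = 0.111
te_Task 9 = (12 + 4·14 + 16)/6 = 84/6 = 14; σ²_Task 9 = ((16−12)/6)² = 0.444

Forward pass:
ES_Task 1 = 0; EF_Task 1 = 13
ES_Task 2 = 0; EF_Task 2 = 15
ES_Task 3 = 0; EF_Task 3 = 13
ES_Task 4 = 0; EF_Task 4 = 8
ES_Task 5 = max(EF_Task 1=13, EF_Task 4=8) = 13; EF_Task 5 = 13+5 = 18
ES_Task 6 = max(EF_Task 3=13, EF_Task 4=8) = 13; EF_Task 6 = 13+14 = 27
ES_Task 7 = 13; EF_Task 7 = 13+7 = 20
ES_Task 8 = 13; EF_Task 8 = 13+3 = 16
ES_Task 9 = max(EF_Task 1=13, EF_Task 2=15, EF_Task 5=18, EF_Task 6=27, EF_Task 7=20, EF_Task 8=16) = 27; EF_Task 9 = 27+14 = 41
Expected project duration μ = 41 days. Critical path: Task 3 → Task 6 → Task 9.

Variance along critical path = 2.778 + 2.778 + 0.444 = 6.000; σ = √6.000 = 2.449 days.
Z = (37 − 41) / 2.449 = -1.633
P(T ≤ 37) = Φ(-1.633) ≈ 0.051

0.051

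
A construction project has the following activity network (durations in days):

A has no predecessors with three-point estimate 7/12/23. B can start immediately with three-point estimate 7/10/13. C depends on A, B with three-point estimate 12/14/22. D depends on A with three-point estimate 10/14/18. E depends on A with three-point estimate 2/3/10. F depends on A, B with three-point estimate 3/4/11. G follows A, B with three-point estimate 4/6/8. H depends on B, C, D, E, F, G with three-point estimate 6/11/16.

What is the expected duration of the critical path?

39 days

te_A = (7 + 4·12 + 23)/6 = 78/6 = 13
te_B = (7 + 4·10 + 13)/6 = 60/6 = 10
te_C = (12 + 4·14 + 22)/6 = 90/6 = 15
te_D = (10 + 4·14 + 18)/6 = 84/6 = 14
te_E = (2 + 4·3 + 10)/6 = 24/6 = 4
te_F = (3 + 4·4 + 11)/6 = 30/6 = 5
te_G = (4 + 4·6 + 8)/6 = 36/6 = 6
te_H = (6 + 4·11 + 16)/6 = 66/6 = 11

Forward pass:
ES_A = 0; EF_A = 13
ES_B = 0; EF_B = 10
ES_C = max(EF_A=13, EF_B=10) = 13; EF_C = 13+15 = 28
ES_D = 13; EF_D = 13+14 = 27
ES_E = 13; EF_E = 13+4 = 17
ES_F = max(EF_A=13, EF_B=10) = 13; EF_F = 13+5 = 18
ES_G = max(EF_A=13, EF_B=10) = 13; EF_G = 13+6 = 19
ES_H = max(EF_B=10, EF_C=28, EF_D=27, EF_E=17, EF_F=18, EF_G=19) = 28; EF_H = 28+11 = 39
Expected project duration μ = 39 days. Critical path: A → C → H.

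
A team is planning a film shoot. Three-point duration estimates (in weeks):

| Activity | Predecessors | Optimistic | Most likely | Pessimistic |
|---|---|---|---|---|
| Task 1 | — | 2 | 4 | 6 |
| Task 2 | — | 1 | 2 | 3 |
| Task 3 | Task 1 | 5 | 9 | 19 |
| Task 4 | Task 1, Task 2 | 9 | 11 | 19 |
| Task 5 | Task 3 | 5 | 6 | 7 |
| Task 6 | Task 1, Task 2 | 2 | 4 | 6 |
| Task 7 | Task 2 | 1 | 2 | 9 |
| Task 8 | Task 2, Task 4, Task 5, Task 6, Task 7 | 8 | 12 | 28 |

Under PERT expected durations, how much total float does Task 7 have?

15 weeks

te_Task 1 = (2 + 4·4 + 6)/6 = 24/6 = 4
te_Task 2 = (1 + 4·2 + 3)/6 = 12/6 = 2
te_Task 3 = (5 + 4·9 + 19)/6 = 60/6 = 10
te_Task 4 = (9 + 4·11 + 19)/6 = 72/6 = 12
te_Task 5 = (5 + 4·6 + 7)/6 = 36/6 = 6
te_Task 6 = (2 + 4·4 + 6)/6 = 24/6 = 4
te_Task 7 = (1 + 4·2 + 9)/6 = 18/6 = 3
te_Task 8 = (8 + 4·12 + 28)/6 = 84/6 = 14

Forward pass:
ES_Task 1 = 0; EF_Task 1 = 4
ES_Task 2 = 0; EF_Task 2 = 2
ES_Task 3 = 4; EF_Task 3 = 4+10 = 14
ES_Task 4 = max(EF_Task 1=4, EF_Task 2=2) = 4; EF_Task 4 = 4+12 = 16
ES_Task 5 = 14; EF_Task 5 = 14+6 = 20
ES_Task 6 = max(EF_Task 1=4, EF_Task 2=2) = 4; EF_Task 6 = 4+4 = 8
ES_Task 7 = 2; EF_Task 7 = 2+3 = 5
ES_Task 8 = max(EF_Task 2=2, EF_Task 4=16, EF_Task 5=20, EF_Task 6=8, EF_Task 7=5) = 20; EF_Task 8 = 20+14 = 34
Expected project duration μ = 34 weeks. Critical path: Task 1 → Task 3 → Task 5 → Task 8.

Backward pass:
LF_Task 8 = 34; LS_Task 8 = 34−14 = 20
LF_Task 7 = LS_Task 8 = 20; LS_Task 7 = 20−3 = 17
LF_Task 6 = LS_Task 8 = 20; LS_Task 6 = 20−4 = 16
LF_Task 5 = LS_Task 8 = 20; LS_Task 5 = 20−6 = 14
LF_Task 4 = LS_Task 8 = 20; LS_Task 4 = 20−12 = 8
LF_Task 3 = LS_Task 5 = 14; LS_Task 3 = 14−10 = 4
LF_Task 2 = min(LS_Task 4=8, LS_Task 6=16, LS_Task 7=17, LS_Task 8=20) = 8; LS_Task 2 = 8−2 = 6
LF_Task 1 = min(LS_Task 3=4, LS_Task 4=8, LS_Task 6=16) = 4; LS_Task 1 = 4−4 = 0
Slack_Task 7 = LS_Task 7 − ES_Task 7 = 17 − 2 = 15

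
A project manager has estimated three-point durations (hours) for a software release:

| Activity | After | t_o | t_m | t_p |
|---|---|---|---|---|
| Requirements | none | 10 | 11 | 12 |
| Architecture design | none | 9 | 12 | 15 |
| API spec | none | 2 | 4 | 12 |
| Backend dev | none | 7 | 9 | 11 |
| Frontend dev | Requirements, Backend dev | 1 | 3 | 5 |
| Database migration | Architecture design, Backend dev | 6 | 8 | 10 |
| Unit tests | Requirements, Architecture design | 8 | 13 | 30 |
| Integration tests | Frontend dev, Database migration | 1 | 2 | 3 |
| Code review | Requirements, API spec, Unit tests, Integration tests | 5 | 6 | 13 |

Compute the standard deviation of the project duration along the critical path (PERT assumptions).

te_Requirements = (10 + 4·11 + 12)/6 = 66/6 = 11; σ²_Requirements = ((12−10)/6)² = 0.111
te_Architecture design = (9 + 4·12 + 15)/6 = 72/6 = 12; σ²_Architecture design = ((15−9)/6)² = 1.000
te_API spec = (2 + 4·4 + 12)/6 = 30/6 = 5; σ²_API spec = ((12−2)/6)² = 2.778
te_Backend dev = (7 + 4·9 + 11)/6 = 54/6 = 9; σ²_Backend dev = ((11−7)/6)² = 0.444
te_Frontend dev = (1 + 4·3 + 5)/6 = 18/6 = 3; σ²_Frontend dev = ((5−1)/6)² = 0.444
te_Database migration = (6 + 4·8 + 10)/6 = 48/6 = 8; σ²_Database migration = ((10−6)/6)² = 0.444
te_Unit tests = (8 + 4·13 + 30)/6 = 90/6 = 15; σ²_Unit tests = ((30−8)/6)² = 13.444
te_Integration tests = (1 + 4·2 + 3)/6 = 12/6 = 2; σ²_Integration tests = ((3−1)/6)² = 0.111
te_Code review = (5 + 4·6 + 13)/6 = 42/6 = 7; σ²_Code review = ((13−5)/6)² = 1.778

Forward pass:
ES_Requirements = 0; EF_Requirements = 11
ES_Architecture design = 0; EF_Architecture design = 12
ES_API spec = 0; EF_API spec = 5
ES_Backend dev = 0; EF_Backend dev = 9
ES_Frontend dev = max(EF_Requirements=11, EF_Backend dev=9) = 11; EF_Frontend dev = 11+3 = 14
ES_Database migration = max(EF_Architecture design=12, EF_Backend dev=9) = 12; EF_Database migration = 12+8 = 20
ES_Unit tests = max(EF_Requirements=11, EF_Architecture design=12) = 12; EF_Unit tests = 12+15 = 27
ES_Integration tests = max(EF_Frontend dev=14, EF_Database migration=20) = 20; EF_Integration tests = 20+2 = 22
ES_Code review = max(EF_Requirements=11, EF_API spec=5, EF_Unit tests=27, EF_Integration tests=22) = 27; EF_Code review = 27+7 = 34
Expected project duration μ = 34 hours. Critical path: Architecture design → Unit tests → Code review.

Variance along critical path = 1.000 + 13.444 + 1.778 = 16.222
σ = √16.222 = 4.028 hours

4.03 hours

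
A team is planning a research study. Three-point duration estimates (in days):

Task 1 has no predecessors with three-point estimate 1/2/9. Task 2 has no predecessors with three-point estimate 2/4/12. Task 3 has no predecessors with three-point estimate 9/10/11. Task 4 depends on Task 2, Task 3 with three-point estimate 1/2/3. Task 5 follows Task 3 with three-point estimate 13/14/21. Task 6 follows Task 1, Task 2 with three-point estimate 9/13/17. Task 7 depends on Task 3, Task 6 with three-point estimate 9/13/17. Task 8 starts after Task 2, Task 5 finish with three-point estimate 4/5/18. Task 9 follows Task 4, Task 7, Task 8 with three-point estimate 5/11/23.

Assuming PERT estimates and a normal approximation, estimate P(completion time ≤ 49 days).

0.892

te_Task 1 = (1 + 4·2 + 9)/6 = 18/6 = 3; σ²_Task 1 = ((9−1)/6)² = 1.778
te_Task 2 = (2 + 4·4 + 12)/6 = 30/6 = 5; σ²_Task 2 = ((12−2)/6)² = 2.778
te_Task 3 = (9 + 4·10 + 11)/6 = 60/6 = 10; σ²_Task 3 = ((11−9)/6)² = 0.111
te_Task 4 = (1 + 4·2 + 3)/6 = 12/6 = 2; σ²_Task 4 = ((3−1)/6)² = 0.111
te_Task 5 = (13 + 4·14 + 21)/6 = 90/6 = 15; σ²_Task 5 = ((21−13)/6)² = 1.778
te_Task 6 = (9 + 4·13 + 17)/6 = 78/6 = 13; σ²_Task 6 = ((17−9)/6)² = 1.778
te_Task 7 = (9 + 4·13 + 17)/6 = 78/6 = 13; σ²_Task 7 = ((17−9)/6)² = 1.778
te_Task 8 = (4 + 4·5 + 18)/6 = 42/6 = 7; σ²_Task 8 = ((18−4)/6)² = 5.444
te_Task 9 = (5 + 4·11 + 23)/6 = 72/6 = 12; σ²_Task 9 = ((23−5)/6)² = 9.000

Forward pass:
ES_Task 1 = 0; EF_Task 1 = 3
ES_Task 2 = 0; EF_Task 2 = 5
ES_Task 3 = 0; EF_Task 3 = 10
ES_Task 4 = max(EF_Task 2=5, EF_Task 3=10) = 10; EF_Task 4 = 10+2 = 12
ES_Task 5 = 10; EF_Task 5 = 10+15 = 25
ES_Task 6 = max(EF_Task 1=3, EF_Task 2=5) = 5; EF_Task 6 = 5+13 = 18
ES_Task 7 = max(EF_Task 3=10, EF_Task 6=18) = 18; EF_Task 7 = 18+13 = 31
ES_Task 8 = max(EF_Task 2=5, EF_Task 5=25) = 25; EF_Task 8 = 25+7 = 32
ES_Task 9 = max(EF_Task 4=12, EF_Task 7=31, EF_Task 8=32) = 32; EF_Task 9 = 32+12 = 44
Expected project duration μ = 44 days. Critical path: Task 3 → Task 5 → Task 8 → Task 9.

Variance along critical path = 0.111 + 1.778 + 5.444 + 9.000 = 16.333; σ = √16.333 = 4.041 days.
Z = (49 − 44) / 4.041 = 1.237
P(T ≤ 49) = Φ(1.237) ≈ 0.892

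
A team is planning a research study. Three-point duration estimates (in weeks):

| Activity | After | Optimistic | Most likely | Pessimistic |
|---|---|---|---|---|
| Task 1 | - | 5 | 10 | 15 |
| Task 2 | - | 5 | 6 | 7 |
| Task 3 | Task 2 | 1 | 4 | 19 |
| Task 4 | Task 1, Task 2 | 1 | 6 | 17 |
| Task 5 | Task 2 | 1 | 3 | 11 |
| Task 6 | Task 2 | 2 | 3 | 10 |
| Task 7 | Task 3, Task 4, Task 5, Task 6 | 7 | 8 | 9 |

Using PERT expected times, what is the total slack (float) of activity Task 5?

7 weeks

te_Task 1 = (5 + 4·10 + 15)/6 = 60/6 = 10
te_Task 2 = (5 + 4·6 + 7)/6 = 36/6 = 6
te_Task 3 = (1 + 4·4 + 19)/6 = 36/6 = 6
te_Task 4 = (1 + 4·6 + 17)/6 = 42/6 = 7
te_Task 5 = (1 + 4·3 + 11)/6 = 24/6 = 4
te_Task 6 = (2 + 4·3 + 10)/6 = 24/6 = 4
te_Task 7 = (7 + 4·8 + 9)/6 = 48/6 = 8

Forward pass:
ES_Task 1 = 0; EF_Task 1 = 10
ES_Task 2 = 0; EF_Task 2 = 6
ES_Task 3 = 6; EF_Task 3 = 6+6 = 12
ES_Task 4 = max(EF_Task 1=10, EF_Task 2=6) = 10; EF_Task 4 = 10+7 = 17
ES_Task 5 = 6; EF_Task 5 = 6+4 = 10
ES_Task 6 = 6; EF_Task 6 = 6+4 = 10
ES_Task 7 = max(EF_Task 3=12, EF_Task 4=17, EF_Task 5=10, EF_Task 6=10) = 17; EF_Task 7 = 17+8 = 25
Expected project duration μ = 25 weeks. Critical path: Task 1 → Task 4 → Task 7.

Backward pass:
LF_Task 7 = 25; LS_Task 7 = 25−8 = 17
LF_Task 6 = LS_Task 7 = 17; LS_Task 6 = 17−4 = 13
LF_Task 5 = LS_Task 7 = 17; LS_Task 5 = 17−4 = 13
LF_Task 4 = LS_Task 7 = 17; LS_Task 4 = 17−7 = 10
LF_Task 3 = LS_Task 7 = 17; LS_Task 3 = 17−6 = 11
LF_Task 2 = min(LS_Task 3=11, LS_Task 4=10, LS_Task 5=13, LS_Task 6=13) = 10; LS_Task 2 = 10−6 = 4
LF_Task 1 = LS_Task 4 = 10; LS_Task 1 = 10−10 = 0
Slack_Task 5 = LS_Task 5 − ES_Task 5 = 13 − 6 = 7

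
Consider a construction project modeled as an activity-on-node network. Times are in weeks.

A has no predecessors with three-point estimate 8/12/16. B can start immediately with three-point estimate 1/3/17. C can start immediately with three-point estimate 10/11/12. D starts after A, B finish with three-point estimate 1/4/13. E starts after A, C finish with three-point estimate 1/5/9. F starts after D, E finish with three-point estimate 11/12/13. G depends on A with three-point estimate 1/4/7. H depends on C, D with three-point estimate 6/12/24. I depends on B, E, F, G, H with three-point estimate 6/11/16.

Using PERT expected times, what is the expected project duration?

te_A = (8 + 4·12 + 16)/6 = 72/6 = 12
te_B = (1 + 4·3 + 17)/6 = 30/6 = 5
te_C = (10 + 4·11 + 12)/6 = 66/6 = 11
te_D = (1 + 4·4 + 13)/6 = 30/6 = 5
te_E = (1 + 4·5 + 9)/6 = 30/6 = 5
te_F = (11 + 4·12 + 13)/6 = 72/6 = 12
te_G = (1 + 4·4 + 7)/6 = 24/6 = 4
te_H = (6 + 4·12 + 24)/6 = 78/6 = 13
te_I = (6 + 4·11 + 16)/6 = 66/6 = 11

Forward pass:
ES_A = 0; EF_A = 12
ES_B = 0; EF_B = 5
ES_C = 0; EF_C = 11
ES_D = max(EF_A=12, EF_B=5) = 12; EF_D = 12+5 = 17
ES_E = max(EF_A=12, EF_C=11) = 12; EF_E = 12+5 = 17
ES_F = max(EF_D=17, EF_E=17) = 17; EF_F = 17+12 = 29
ES_G = 12; EF_G = 12+4 = 16
ES_H = max(EF_C=11, EF_D=17) = 17; EF_H = 17+13 = 30
ES_I = max(EF_B=5, EF_E=17, EF_F=29, EF_G=16, EF_H=30) = 30; EF_I = 30+11 = 41
Expected project duration μ = 41 weeks. Critical path: A → D → H → I.

41 weeks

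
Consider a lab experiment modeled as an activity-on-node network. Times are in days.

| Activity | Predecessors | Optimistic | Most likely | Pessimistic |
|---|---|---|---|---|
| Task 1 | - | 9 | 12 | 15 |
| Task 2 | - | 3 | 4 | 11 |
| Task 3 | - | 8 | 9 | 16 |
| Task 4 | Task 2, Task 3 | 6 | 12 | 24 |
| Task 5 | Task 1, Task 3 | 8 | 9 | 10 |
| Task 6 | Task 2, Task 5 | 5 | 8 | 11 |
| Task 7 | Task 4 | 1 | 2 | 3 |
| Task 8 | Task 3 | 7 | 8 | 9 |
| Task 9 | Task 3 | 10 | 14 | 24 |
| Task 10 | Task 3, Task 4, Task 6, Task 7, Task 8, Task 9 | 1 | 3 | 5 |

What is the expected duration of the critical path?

32 days

te_Task 1 = (9 + 4·12 + 15)/6 = 72/6 = 12
te_Task 2 = (3 + 4·4 + 11)/6 = 30/6 = 5
te_Task 3 = (8 + 4·9 + 16)/6 = 60/6 = 10
te_Task 4 = (6 + 4·12 + 24)/6 = 78/6 = 13
te_Task 5 = (8 + 4·9 + 10)/6 = 54/6 = 9
te_Task 6 = (5 + 4·8 + 11)/6 = 48/6 = 8
te_Task 7 = (1 + 4·2 + 3)/6 = 12/6 = 2
te_Task 8 = (7 + 4·8 + 9)/6 = 48/6 = 8
te_Task 9 = (10 + 4·14 + 24)/6 = 90/6 = 15
te_Task 10 = (1 + 4·3 + 5)/6 = 18/6 = 3

Forward pass:
ES_Task 1 = 0; EF_Task 1 = 12
ES_Task 2 = 0; EF_Task 2 = 5
ES_Task 3 = 0; EF_Task 3 = 10
ES_Task 4 = max(EF_Task 2=5, EF_Task 3=10) = 10; EF_Task 4 = 10+13 = 23
ES_Task 5 = max(EF_Task 1=12, EF_Task 3=10) = 12; EF_Task 5 = 12+9 = 21
ES_Task 6 = max(EF_Task 2=5, EF_Task 5=21) = 21; EF_Task 6 = 21+8 = 29
ES_Task 7 = 23; EF_Task 7 = 23+2 = 25
ES_Task 8 = 10; EF_Task 8 = 10+8 = 18
ES_Task 9 = 10; EF_Task 9 = 10+15 = 25
ES_Task 10 = max(EF_Task 3=10, EF_Task 4=23, EF_Task 6=29, EF_Task 7=25, EF_Task 8=18, EF_Task 9=25) = 29; EF_Task 10 = 29+3 = 32
Expected project duration μ = 32 days. Critical path: Task 1 → Task 5 → Task 6 → Task 10.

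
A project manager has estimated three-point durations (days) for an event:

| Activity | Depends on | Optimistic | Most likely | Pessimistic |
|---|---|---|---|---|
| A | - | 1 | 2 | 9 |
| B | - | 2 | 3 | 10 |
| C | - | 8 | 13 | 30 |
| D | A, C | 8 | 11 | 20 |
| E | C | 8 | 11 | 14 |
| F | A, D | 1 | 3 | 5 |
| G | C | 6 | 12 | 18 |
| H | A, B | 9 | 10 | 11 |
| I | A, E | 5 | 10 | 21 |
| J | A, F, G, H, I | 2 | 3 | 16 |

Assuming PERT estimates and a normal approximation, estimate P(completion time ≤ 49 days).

te_A = (1 + 4·2 + 9)/6 = 18/6 = 3; σ²_A = ((9−1)/6)² = 1.778
te_B = (2 + 4·3 + 10)/6 = 24/6 = 4; σ²_B = ((10−2)/6)² = 1.778
te_C = (8 + 4·13 + 30)/6 = 90/6 = 15; σ²_C = ((30−8)/6)² = 13.444
te_D = (8 + 4·11 + 20)/6 = 72/6 = 12; σ²_D = ((20−8)/6)² = 4.000
te_E = (8 + 4·11 + 14)/6 = 66/6 = 11; σ²_E = ((14−8)/6)² = 1.000
te_F = (1 + 4·3 + 5)/6 = 18/6 = 3; σ²_F = ((5−1)/6)² = 0.444
te_G = (6 + 4·12 + 18)/6 = 72/6 = 12; σ²_G = ((18−6)/6)² = 4.000
te_H = (9 + 4·10 + 11)/6 = 60/6 = 10; σ²_H = ((11−9)/6)² = 0.111
te_I = (5 + 4·10 + 21)/6 = 66/6 = 11; σ²_I = ((21−5)/6)² = 7.111
te_J = (2 + 4·3 + 16)/6 = 30/6 = 5; σ²_J = ((16−2)/6)² = 5.444

Forward pass:
ES_A = 0; EF_A = 3
ES_B = 0; EF_B = 4
ES_C = 0; EF_C = 15
ES_D = max(EF_A=3, EF_C=15) = 15; EF_D = 15+12 = 27
ES_E = 15; EF_E = 15+11 = 26
ES_F = max(EF_A=3, EF_D=27) = 27; EF_F = 27+3 = 30
ES_G = 15; EF_G = 15+12 = 27
ES_H = max(EF_A=3, EF_B=4) = 4; EF_H = 4+10 = 14
ES_I = max(EF_A=3, EF_E=26) = 26; EF_I = 26+11 = 37
ES_J = max(EF_A=3, EF_F=30, EF_G=27, EF_H=14, EF_I=37) = 37; EF_J = 37+5 = 42
Expected project duration μ = 42 days. Critical path: C → E → I → J.

Variance along critical path = 13.444 + 1.000 + 7.111 + 5.444 = 27.000; σ = √27.000 = 5.196 days.
Z = (49 − 42) / 5.196 = 1.347
P(T ≤ 49) = Φ(1.347) ≈ 0.911

0.911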